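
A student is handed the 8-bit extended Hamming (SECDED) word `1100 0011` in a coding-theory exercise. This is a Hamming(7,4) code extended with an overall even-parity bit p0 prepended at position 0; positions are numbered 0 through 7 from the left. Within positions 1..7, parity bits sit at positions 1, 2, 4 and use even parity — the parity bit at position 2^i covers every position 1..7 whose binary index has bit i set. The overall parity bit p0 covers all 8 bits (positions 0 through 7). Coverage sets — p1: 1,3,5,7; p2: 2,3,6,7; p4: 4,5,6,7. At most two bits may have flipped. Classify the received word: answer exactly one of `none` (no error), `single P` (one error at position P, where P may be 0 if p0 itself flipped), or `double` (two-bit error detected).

none

s1: b1⊕b3⊕b5⊕b7 = 1⊕0⊕0⊕1 = 0
s2: b2⊕b3⊕b6⊕b7 = 0⊕0⊕1⊕1 = 0
s4: b4⊕b5⊕b6⊕b7 = 0⊕0⊕1⊕1 = 0
Syndrome (s4...s1) = 000 → position 0 (no error).
Overall parity (XOR of all 8 bits, including p0): 1⊕1⊕0⊕0⊕0⊕0⊕1⊕1 = 0
Overall=0, syndrome position=0 → no error.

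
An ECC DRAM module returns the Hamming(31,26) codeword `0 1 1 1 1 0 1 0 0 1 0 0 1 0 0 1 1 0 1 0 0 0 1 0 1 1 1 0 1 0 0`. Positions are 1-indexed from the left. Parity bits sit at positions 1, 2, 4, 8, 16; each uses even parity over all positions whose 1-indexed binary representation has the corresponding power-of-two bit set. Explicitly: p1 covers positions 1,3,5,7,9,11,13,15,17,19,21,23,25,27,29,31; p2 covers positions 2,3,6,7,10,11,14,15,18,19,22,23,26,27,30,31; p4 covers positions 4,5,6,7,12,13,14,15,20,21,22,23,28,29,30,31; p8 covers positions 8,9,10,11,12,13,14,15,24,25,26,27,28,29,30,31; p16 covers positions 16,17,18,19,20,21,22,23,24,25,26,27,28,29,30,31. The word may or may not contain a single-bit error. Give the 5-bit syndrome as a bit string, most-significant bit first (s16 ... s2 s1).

s1: b1⊕b3⊕b5⊕b7⊕b9⊕b11⊕b13⊕b15⊕b17⊕b19⊕b21⊕b23⊕b25⊕b27⊕b29⊕b31 = 0⊕1⊕1⊕1⊕0⊕0⊕1⊕0⊕1⊕1⊕0⊕1⊕1⊕1⊕1⊕0 = 0
s2: b2⊕b3⊕b6⊕b7⊕b10⊕b11⊕b14⊕b15⊕b18⊕b19⊕b22⊕b23⊕b26⊕b27⊕b30⊕b31 = 1⊕1⊕0⊕1⊕1⊕0⊕0⊕0⊕0⊕1⊕0⊕1⊕1⊕1⊕0⊕0 = 0
s4: b4⊕b5⊕b6⊕b7⊕b12⊕b13⊕b14⊕b15⊕b20⊕b21⊕b22⊕b23⊕b28⊕b29⊕b30⊕b31 = 1⊕1⊕0⊕1⊕0⊕1⊕0⊕0⊕0⊕0⊕0⊕1⊕0⊕1⊕0⊕0 = 0
s8: b8⊕b9⊕b10⊕b11⊕b12⊕b13⊕b14⊕b15⊕b24⊕b25⊕b26⊕b27⊕b28⊕b29⊕b30⊕b31 = 0⊕0⊕1⊕0⊕0⊕1⊕0⊕0⊕0⊕1⊕1⊕1⊕0⊕1⊕0⊕0 = 0
s16: b16⊕b17⊕b18⊕b19⊕b20⊕b21⊕b22⊕b23⊕b24⊕b25⊕b26⊕b27⊕b28⊕b29⊕b30⊕b31 = 1⊕1⊕0⊕1⊕0⊕0⊕0⊕1⊕0⊕1⊕1⊕1⊕0⊕1⊕0⊕0 = 0
Syndrome (s16...s1) = 00000 → position 0 (no error).

00000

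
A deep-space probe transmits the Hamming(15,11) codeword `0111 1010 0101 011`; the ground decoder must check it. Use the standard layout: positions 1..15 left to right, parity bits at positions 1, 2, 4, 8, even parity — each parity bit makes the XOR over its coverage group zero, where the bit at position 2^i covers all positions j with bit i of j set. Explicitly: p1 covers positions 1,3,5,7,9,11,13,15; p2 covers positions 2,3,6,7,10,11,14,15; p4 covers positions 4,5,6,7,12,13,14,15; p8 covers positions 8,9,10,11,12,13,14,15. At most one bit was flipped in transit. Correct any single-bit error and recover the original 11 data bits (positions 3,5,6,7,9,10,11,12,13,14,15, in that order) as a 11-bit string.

11010101011

s1: b1⊕b3⊕b5⊕b7⊕b9⊕b11⊕b13⊕b15 = 0⊕1⊕1⊕1⊕0⊕0⊕0⊕1 = 0
s2: b2⊕b3⊕b6⊕b7⊕b10⊕b11⊕b14⊕b15 = 1⊕1⊕0⊕1⊕1⊕0⊕1⊕1 = 0
s4: b4⊕b5⊕b6⊕b7⊕b12⊕b13⊕b14⊕b15 = 1⊕1⊕0⊕1⊕1⊕0⊕1⊕1 = 0
s8: b8⊕b9⊕b10⊕b11⊕b12⊕b13⊕b14⊕b15 = 0⊕0⊕1⊕0⊕1⊕0⊕1⊕1 = 0
Syndrome (s8...s1) = 0000 → position 0 (no error).
No correction needed.
Data bits at positions 3,5,6,7,9,10,11,12,13,14,15: 11010101011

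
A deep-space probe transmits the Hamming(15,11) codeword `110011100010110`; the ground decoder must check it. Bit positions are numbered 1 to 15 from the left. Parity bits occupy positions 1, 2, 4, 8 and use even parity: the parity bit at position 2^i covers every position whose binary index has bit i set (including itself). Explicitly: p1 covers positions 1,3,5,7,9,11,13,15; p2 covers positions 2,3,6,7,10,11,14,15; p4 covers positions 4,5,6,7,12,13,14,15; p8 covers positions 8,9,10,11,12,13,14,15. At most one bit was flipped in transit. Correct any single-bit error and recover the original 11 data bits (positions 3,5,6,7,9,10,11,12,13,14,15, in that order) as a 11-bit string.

01110010111

s1: b1⊕b3⊕b5⊕b7⊕b9⊕b11⊕b13⊕b15 = 1⊕0⊕1⊕1⊕0⊕1⊕1⊕0 = 1
s2: b2⊕b3⊕b6⊕b7⊕b10⊕b11⊕b14⊕b15 = 1⊕0⊕1⊕1⊕0⊕1⊕1⊕0 = 1
s4: b4⊕b5⊕b6⊕b7⊕b12⊕b13⊕b14⊕b15 = 0⊕1⊕1⊕1⊕0⊕1⊕1⊕0 = 1
s8: b8⊕b9⊕b10⊕b11⊕b12⊕b13⊕b14⊕b15 = 0⊕0⊕0⊕1⊕0⊕1⊕1⊕0 = 1
Syndrome (s8...s1) = 1111 → position 15.
Flip bit 15: corrected codeword = 110011100010111
Data bits at positions 3,5,6,7,9,10,11,12,13,14,15: 01110010111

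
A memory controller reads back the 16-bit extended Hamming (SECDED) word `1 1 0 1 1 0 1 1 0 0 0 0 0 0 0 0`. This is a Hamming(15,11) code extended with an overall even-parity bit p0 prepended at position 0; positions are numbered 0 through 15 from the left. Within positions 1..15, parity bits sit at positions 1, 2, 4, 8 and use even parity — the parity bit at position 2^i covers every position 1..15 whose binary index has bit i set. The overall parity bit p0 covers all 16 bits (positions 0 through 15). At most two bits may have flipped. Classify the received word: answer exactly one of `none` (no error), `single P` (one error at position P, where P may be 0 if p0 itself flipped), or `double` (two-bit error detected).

s1: b1⊕b3⊕b5⊕b7⊕b9⊕b11⊕b13⊕b15 = 1⊕1⊕0⊕1⊕0⊕0⊕0⊕0 = 1
s2: b2⊕b3⊕b6⊕b7⊕b10⊕b11⊕b14⊕b15 = 0⊕1⊕1⊕1⊕0⊕0⊕0⊕0 = 1
s4: b4⊕b5⊕b6⊕b7⊕b12⊕b13⊕b14⊕b15 = 1⊕0⊕1⊕1⊕0⊕0⊕0⊕0 = 1
s8: b8⊕b9⊕b10⊕b11⊕b12⊕b13⊕b14⊕b15 = 0⊕0⊕0⊕0⊕0⊕0⊕0⊕0 = 0
Syndrome (s8...s1) = 0111 → position 7.
Overall parity (XOR of all 16 bits, including p0): 1⊕1⊕0⊕1⊕1⊕0⊕1⊕1⊕0⊕0⊕0⊕0⊕0⊕0⊕0⊕0 = 0
Overall=0, syndrome position=7 → double-bit error detected (uncorrectable).

double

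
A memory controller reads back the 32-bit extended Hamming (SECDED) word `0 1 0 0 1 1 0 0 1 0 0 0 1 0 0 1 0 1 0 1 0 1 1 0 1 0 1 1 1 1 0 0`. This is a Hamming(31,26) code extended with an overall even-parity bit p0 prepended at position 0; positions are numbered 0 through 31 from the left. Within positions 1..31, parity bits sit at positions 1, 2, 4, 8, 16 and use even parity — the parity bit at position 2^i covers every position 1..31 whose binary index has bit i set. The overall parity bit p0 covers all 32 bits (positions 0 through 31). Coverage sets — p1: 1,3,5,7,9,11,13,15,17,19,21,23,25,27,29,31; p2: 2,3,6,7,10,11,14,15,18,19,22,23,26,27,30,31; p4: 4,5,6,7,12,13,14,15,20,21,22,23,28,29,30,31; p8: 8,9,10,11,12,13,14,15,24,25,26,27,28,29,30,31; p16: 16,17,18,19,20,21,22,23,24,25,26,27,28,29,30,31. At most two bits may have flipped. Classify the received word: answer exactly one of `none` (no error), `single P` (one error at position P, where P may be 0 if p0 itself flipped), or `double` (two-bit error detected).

single 18

s1: b1⊕b3⊕b5⊕b7⊕b9⊕b11⊕b13⊕b15⊕b17⊕b19⊕b21⊕b23⊕b25⊕b27⊕b29⊕b31 = 1⊕0⊕1⊕0⊕0⊕0⊕0⊕1⊕1⊕1⊕1⊕0⊕0⊕1⊕1⊕0 = 0
s2: b2⊕b3⊕b6⊕b7⊕b10⊕b11⊕b14⊕b15⊕b18⊕b19⊕b22⊕b23⊕b26⊕b27⊕b30⊕b31 = 0⊕0⊕0⊕0⊕0⊕0⊕0⊕1⊕0⊕1⊕1⊕0⊕1⊕1⊕0⊕0 = 1
s4: b4⊕b5⊕b6⊕b7⊕b12⊕b13⊕b14⊕b15⊕b20⊕b21⊕b22⊕b23⊕b28⊕b29⊕b30⊕b31 = 1⊕1⊕0⊕0⊕1⊕0⊕0⊕1⊕0⊕1⊕1⊕0⊕1⊕1⊕0⊕0 = 0
s8: b8⊕b9⊕b10⊕b11⊕b12⊕b13⊕b14⊕b15⊕b24⊕b25⊕b26⊕b27⊕b28⊕b29⊕b30⊕b31 = 1⊕0⊕0⊕0⊕1⊕0⊕0⊕1⊕1⊕0⊕1⊕1⊕1⊕1⊕0⊕0 = 0
s16: b16⊕b17⊕b18⊕b19⊕b20⊕b21⊕b22⊕b23⊕b24⊕b25⊕b26⊕b27⊕b28⊕b29⊕b30⊕b31 = 0⊕1⊕0⊕1⊕0⊕1⊕1⊕0⊕1⊕0⊕1⊕1⊕1⊕1⊕0⊕0 = 1
Syndrome (s16...s1) = 10010 → position 18.
Overall parity (XOR of all 32 bits, including p0): 0⊕1⊕0⊕0⊕1⊕1⊕0⊕0⊕1⊕0⊕0⊕0⊕1⊕0⊕0⊕1⊕0⊕1⊕0⊕1⊕0⊕1⊕1⊕0⊕1⊕0⊕1⊕1⊕1⊕1⊕0⊕0 = 1
Overall=1, syndrome position=18 → single-bit error at position 18.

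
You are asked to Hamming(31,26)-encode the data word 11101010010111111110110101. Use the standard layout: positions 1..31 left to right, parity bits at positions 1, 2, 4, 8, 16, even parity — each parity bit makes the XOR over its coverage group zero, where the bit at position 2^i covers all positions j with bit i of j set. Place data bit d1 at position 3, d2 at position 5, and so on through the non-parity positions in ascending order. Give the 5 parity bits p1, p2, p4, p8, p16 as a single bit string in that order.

11100

Place data bits at non-power-of-two positions: b3=1, b5=1, b6=1, b7=0, b9=1, b10=0, b11=1, b12=0, b13=0, b14=1, b15=0, b17=1, b18=1, b19=1, b20=1, b21=1, b22=1, b23=1, b24=1, b25=0, b26=1, b27=1, b28=0, b29=1, b30=0, b31=1.
p1 = XOR of data positions {3,5,7,9,11,13,15,17,19,21,23,25,27,29,31} = 1⊕1⊕0⊕1⊕1⊕0⊕0⊕1⊕1⊕1⊕1⊕0⊕1⊕1⊕1 = 1
p2 = XOR of data positions {3,6,7,10,11,14,15,18,19,22,23,26,27,30,31} = 1⊕1⊕0⊕0⊕1⊕1⊕0⊕1⊕1⊕1⊕1⊕1⊕1⊕0⊕1 = 1
p4 = XOR of data positions {5,6,7,12,13,14,15,20,21,22,23,28,29,30,31} = 1⊕1⊕0⊕0⊕0⊕1⊕0⊕1⊕1⊕1⊕1⊕0⊕1⊕0⊕1 = 1
p8 = XOR of data positions {9,10,11,12,13,14,15,24,25,26,27,28,29,30,31} = 1⊕0⊕1⊕0⊕0⊕1⊕0⊕1⊕0⊕1⊕1⊕0⊕1⊕0⊕1 = 0
p16 = XOR of data positions {17,18,19,20,21,22,23,24,25,26,27,28,29,30,31} = 1⊕1⊕1⊕1⊕1⊕1⊕1⊕1⊕0⊕1⊕1⊕0⊕1⊕0⊕1 = 0
Parity bits p1,p2,p4,p8,p16 = 11100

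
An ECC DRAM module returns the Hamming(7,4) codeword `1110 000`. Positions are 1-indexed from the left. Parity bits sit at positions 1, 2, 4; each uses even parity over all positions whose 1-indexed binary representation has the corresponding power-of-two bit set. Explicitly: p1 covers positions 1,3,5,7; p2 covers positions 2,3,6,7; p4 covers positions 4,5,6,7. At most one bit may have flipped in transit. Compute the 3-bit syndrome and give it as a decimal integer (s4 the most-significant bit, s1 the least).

0

s1: b1⊕b3⊕b5⊕b7 = 1⊕1⊕0⊕0 = 0
s2: b2⊕b3⊕b6⊕b7 = 1⊕1⊕0⊕0 = 0
s4: b4⊕b5⊕b6⊕b7 = 0⊕0⊕0⊕0 = 0
Syndrome (s4...s1) = 000 → position 0 (no error).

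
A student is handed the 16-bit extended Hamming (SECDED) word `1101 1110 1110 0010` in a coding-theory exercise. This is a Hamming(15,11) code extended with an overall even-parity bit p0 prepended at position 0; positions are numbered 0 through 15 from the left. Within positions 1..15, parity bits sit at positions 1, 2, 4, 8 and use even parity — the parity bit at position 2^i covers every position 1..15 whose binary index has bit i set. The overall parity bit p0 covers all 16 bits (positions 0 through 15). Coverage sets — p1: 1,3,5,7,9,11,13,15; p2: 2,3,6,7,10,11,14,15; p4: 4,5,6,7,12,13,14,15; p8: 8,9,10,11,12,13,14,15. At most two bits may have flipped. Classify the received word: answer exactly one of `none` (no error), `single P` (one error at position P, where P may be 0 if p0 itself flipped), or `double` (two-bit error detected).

s1: b1⊕b3⊕b5⊕b7⊕b9⊕b11⊕b13⊕b15 = 1⊕1⊕1⊕0⊕1⊕0⊕0⊕0 = 0
s2: b2⊕b3⊕b6⊕b7⊕b10⊕b11⊕b14⊕b15 = 0⊕1⊕1⊕0⊕1⊕0⊕1⊕0 = 0
s4: b4⊕b5⊕b6⊕b7⊕b12⊕b13⊕b14⊕b15 = 1⊕1⊕1⊕0⊕0⊕0⊕1⊕0 = 0
s8: b8⊕b9⊕b10⊕b11⊕b12⊕b13⊕b14⊕b15 = 1⊕1⊕1⊕0⊕0⊕0⊕1⊕0 = 0
Syndrome (s8...s1) = 0000 → position 0 (no error).
Overall parity (XOR of all 16 bits, including p0): 1⊕1⊕0⊕1⊕1⊕1⊕1⊕0⊕1⊕1⊕1⊕0⊕0⊕0⊕1⊕0 = 0
Overall=0, syndrome position=0 → no error.

none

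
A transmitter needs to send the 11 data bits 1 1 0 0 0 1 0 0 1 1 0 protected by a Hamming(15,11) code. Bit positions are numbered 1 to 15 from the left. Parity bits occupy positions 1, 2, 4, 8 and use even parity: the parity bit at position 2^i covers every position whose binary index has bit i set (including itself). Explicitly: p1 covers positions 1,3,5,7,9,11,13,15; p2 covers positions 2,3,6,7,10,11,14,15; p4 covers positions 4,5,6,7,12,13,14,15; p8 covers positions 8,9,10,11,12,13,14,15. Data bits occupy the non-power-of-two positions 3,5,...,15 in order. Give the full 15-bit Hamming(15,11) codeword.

111110010100110

Place data bits at non-power-of-two positions: b3=1, b5=1, b6=0, b7=0, b9=0, b10=1, b11=0, b12=0, b13=1, b14=1, b15=0.
p1 = XOR of data positions {3,5,7,9,11,13,15} = 1⊕1⊕0⊕0⊕0⊕1⊕0 = 1
p2 = XOR of data positions {3,6,7,10,11,14,15} = 1⊕0⊕0⊕1⊕0⊕1⊕0 = 1
p4 = XOR of data positions {5,6,7,12,13,14,15} = 1⊕0⊕0⊕0⊕1⊕1⊕0 = 1
p8 = XOR of data positions {9,10,11,12,13,14,15} = 0⊕1⊕0⊕0⊕1⊕1⊕0 = 1
Codeword b1..b15 = 111110010100110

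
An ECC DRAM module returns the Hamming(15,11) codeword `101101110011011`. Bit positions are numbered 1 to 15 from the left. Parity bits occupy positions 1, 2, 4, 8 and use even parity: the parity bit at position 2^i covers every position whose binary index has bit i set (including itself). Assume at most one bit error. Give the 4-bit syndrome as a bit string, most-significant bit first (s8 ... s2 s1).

s1: b1⊕b3⊕b5⊕b7⊕b9⊕b11⊕b13⊕b15 = 1⊕1⊕0⊕1⊕0⊕1⊕0⊕1 = 1
s2: b2⊕b3⊕b6⊕b7⊕b10⊕b11⊕b14⊕b15 = 0⊕1⊕1⊕1⊕0⊕1⊕1⊕1 = 0
s4: b4⊕b5⊕b6⊕b7⊕b12⊕b13⊕b14⊕b15 = 1⊕0⊕1⊕1⊕1⊕0⊕1⊕1 = 0
s8: b8⊕b9⊕b10⊕b11⊕b12⊕b13⊕b14⊕b15 = 1⊕0⊕0⊕1⊕1⊕0⊕1⊕1 = 1
Syndrome (s8...s1) = 1001 → position 9.

1001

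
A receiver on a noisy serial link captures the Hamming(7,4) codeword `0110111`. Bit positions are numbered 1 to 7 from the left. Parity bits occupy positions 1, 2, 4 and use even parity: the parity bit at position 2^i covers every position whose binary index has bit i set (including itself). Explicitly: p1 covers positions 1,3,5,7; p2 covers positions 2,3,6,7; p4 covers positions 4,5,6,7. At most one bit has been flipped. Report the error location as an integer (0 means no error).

s1: b1⊕b3⊕b5⊕b7 = 0⊕1⊕1⊕1 = 1
s2: b2⊕b3⊕b6⊕b7 = 1⊕1⊕1⊕1 = 0
s4: b4⊕b5⊕b6⊕b7 = 0⊕1⊕1⊕1 = 1
Syndrome (s4...s1) = 101 → position 5.

5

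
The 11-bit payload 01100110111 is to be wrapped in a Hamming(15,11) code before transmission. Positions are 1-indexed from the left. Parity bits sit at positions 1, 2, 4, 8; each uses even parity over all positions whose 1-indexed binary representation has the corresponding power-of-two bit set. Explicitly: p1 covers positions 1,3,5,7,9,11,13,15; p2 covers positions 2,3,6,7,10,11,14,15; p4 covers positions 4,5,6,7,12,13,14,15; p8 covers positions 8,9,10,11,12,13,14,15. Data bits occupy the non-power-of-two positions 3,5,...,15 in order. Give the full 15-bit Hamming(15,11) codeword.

Place data bits at non-power-of-two positions: b3=0, b5=1, b6=1, b7=0, b9=0, b10=1, b11=1, b12=0, b13=1, b14=1, b15=1.
p1 = XOR of data positions {3,5,7,9,11,13,15} = 0⊕1⊕0⊕0⊕1⊕1⊕1 = 0
p2 = XOR of data positions {3,6,7,10,11,14,15} = 0⊕1⊕0⊕1⊕1⊕1⊕1 = 1
p4 = XOR of data positions {5,6,7,12,13,14,15} = 1⊕1⊕0⊕0⊕1⊕1⊕1 = 1
p8 = XOR of data positions {9,10,11,12,13,14,15} = 0⊕1⊕1⊕0⊕1⊕1⊕1 = 1
Codeword b1..b15 = 010111010110111

010111010110111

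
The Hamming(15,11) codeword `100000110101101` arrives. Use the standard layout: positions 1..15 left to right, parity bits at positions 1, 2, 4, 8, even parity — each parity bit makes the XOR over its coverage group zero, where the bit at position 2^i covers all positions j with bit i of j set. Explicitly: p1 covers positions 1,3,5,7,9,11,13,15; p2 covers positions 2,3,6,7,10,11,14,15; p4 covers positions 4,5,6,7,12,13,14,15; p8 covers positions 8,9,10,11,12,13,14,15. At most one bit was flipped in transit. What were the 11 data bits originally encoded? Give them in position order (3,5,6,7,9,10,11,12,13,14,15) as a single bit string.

s1: b1⊕b3⊕b5⊕b7⊕b9⊕b11⊕b13⊕b15 = 1⊕0⊕0⊕1⊕0⊕0⊕1⊕1 = 0
s2: b2⊕b3⊕b6⊕b7⊕b10⊕b11⊕b14⊕b15 = 0⊕0⊕0⊕1⊕1⊕0⊕0⊕1 = 1
s4: b4⊕b5⊕b6⊕b7⊕b12⊕b13⊕b14⊕b15 = 0⊕0⊕0⊕1⊕1⊕1⊕0⊕1 = 0
s8: b8⊕b9⊕b10⊕b11⊕b12⊕b13⊕b14⊕b15 = 1⊕0⊕1⊕0⊕1⊕1⊕0⊕1 = 1
Syndrome (s8...s1) = 1010 → position 10.
Flip bit 10: corrected codeword = 100000110001101
Data bits at positions 3,5,6,7,9,10,11,12,13,14,15: 00010001101

00010001101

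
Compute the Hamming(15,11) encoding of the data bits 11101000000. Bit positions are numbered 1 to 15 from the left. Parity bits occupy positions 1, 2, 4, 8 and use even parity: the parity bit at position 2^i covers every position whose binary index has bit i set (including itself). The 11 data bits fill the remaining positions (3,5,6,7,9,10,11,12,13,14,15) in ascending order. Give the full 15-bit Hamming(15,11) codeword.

Place data bits at non-power-of-two positions: b3=1, b5=1, b6=1, b7=0, b9=1, b10=0, b11=0, b12=0, b13=0, b14=0, b15=0.
p1 = XOR of data positions {3,5,7,9,11,13,15} = 1⊕1⊕0⊕1⊕0⊕0⊕0 = 1
p2 = XOR of data positions {3,6,7,10,11,14,15} = 1⊕1⊕0⊕0⊕0⊕0⊕0 = 0
p4 = XOR of data positions {5,6,7,12,13,14,15} = 1⊕1⊕0⊕0⊕0⊕0⊕0 = 0
p8 = XOR of data positions {9,10,11,12,13,14,15} = 1⊕0⊕0⊕0⊕0⊕0⊕0 = 1
Codeword b1..b15 = 101011011000000

101011011000000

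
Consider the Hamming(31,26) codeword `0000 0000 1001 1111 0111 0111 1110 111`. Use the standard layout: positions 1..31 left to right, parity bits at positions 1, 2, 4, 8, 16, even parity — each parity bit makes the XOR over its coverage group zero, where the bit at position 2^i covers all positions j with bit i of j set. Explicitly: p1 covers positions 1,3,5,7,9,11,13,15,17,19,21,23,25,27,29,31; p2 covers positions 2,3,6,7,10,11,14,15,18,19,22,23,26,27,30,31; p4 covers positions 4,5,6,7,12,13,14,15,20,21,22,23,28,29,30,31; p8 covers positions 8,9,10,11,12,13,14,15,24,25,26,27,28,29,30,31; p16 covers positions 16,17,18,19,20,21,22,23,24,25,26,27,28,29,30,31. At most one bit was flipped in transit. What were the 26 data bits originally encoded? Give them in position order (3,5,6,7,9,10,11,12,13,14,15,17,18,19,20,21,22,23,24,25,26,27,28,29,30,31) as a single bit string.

00001001111111101111110111

s1: b1⊕b3⊕b5⊕b7⊕b9⊕b11⊕b13⊕b15⊕b17⊕b19⊕b21⊕b23⊕b25⊕b27⊕b29⊕b31 = 0⊕0⊕0⊕0⊕1⊕0⊕1⊕1⊕0⊕1⊕0⊕1⊕1⊕1⊕1⊕1 = 1
s2: b2⊕b3⊕b6⊕b7⊕b10⊕b11⊕b14⊕b15⊕b18⊕b19⊕b22⊕b23⊕b26⊕b27⊕b30⊕b31 = 0⊕0⊕0⊕0⊕0⊕0⊕1⊕1⊕1⊕1⊕1⊕1⊕1⊕1⊕1⊕1 = 0
s4: b4⊕b5⊕b6⊕b7⊕b12⊕b13⊕b14⊕b15⊕b20⊕b21⊕b22⊕b23⊕b28⊕b29⊕b30⊕b31 = 0⊕0⊕0⊕0⊕1⊕1⊕1⊕1⊕1⊕0⊕1⊕1⊕0⊕1⊕1⊕1 = 0
s8: b8⊕b9⊕b10⊕b11⊕b12⊕b13⊕b14⊕b15⊕b24⊕b25⊕b26⊕b27⊕b28⊕b29⊕b30⊕b31 = 0⊕1⊕0⊕0⊕1⊕1⊕1⊕1⊕1⊕1⊕1⊕1⊕0⊕1⊕1⊕1 = 0
s16: b16⊕b17⊕b18⊕b19⊕b20⊕b21⊕b22⊕b23⊕b24⊕b25⊕b26⊕b27⊕b28⊕b29⊕b30⊕b31 = 1⊕0⊕1⊕1⊕1⊕0⊕1⊕1⊕1⊕1⊕1⊕1⊕0⊕1⊕1⊕1 = 1
Syndrome (s16...s1) = 10001 → position 17.
Flip bit 17: corrected codeword = 0000000010011111111101111110111
Data bits at positions 3,5,6,7,9,10,11,12,13,14,15,17,18,19,20,21,22,23,24,25,26,27,28,29,30,31: 00001001111111101111110111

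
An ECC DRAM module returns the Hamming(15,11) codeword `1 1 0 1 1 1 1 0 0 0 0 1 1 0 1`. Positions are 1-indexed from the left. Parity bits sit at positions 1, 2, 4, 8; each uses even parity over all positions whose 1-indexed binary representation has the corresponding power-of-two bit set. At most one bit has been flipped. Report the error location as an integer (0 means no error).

13

s1: b1⊕b3⊕b5⊕b7⊕b9⊕b11⊕b13⊕b15 = 1⊕0⊕1⊕1⊕0⊕0⊕1⊕1 = 1
s2: b2⊕b3⊕b6⊕b7⊕b10⊕b11⊕b14⊕b15 = 1⊕0⊕1⊕1⊕0⊕0⊕0⊕1 = 0
s4: b4⊕b5⊕b6⊕b7⊕b12⊕b13⊕b14⊕b15 = 1⊕1⊕1⊕1⊕1⊕1⊕0⊕1 = 1
s8: b8⊕b9⊕b10⊕b11⊕b12⊕b13⊕b14⊕b15 = 0⊕0⊕0⊕0⊕1⊕1⊕0⊕1 = 1
Syndrome (s8...s1) = 1101 → position 13.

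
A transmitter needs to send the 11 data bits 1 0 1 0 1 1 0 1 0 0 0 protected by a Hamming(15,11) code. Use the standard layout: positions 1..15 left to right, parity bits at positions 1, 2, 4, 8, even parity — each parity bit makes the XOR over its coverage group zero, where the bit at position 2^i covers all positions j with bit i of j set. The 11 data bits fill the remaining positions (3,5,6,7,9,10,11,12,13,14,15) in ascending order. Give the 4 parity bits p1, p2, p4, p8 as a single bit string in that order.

Place data bits at non-power-of-two positions: b3=1, b5=0, b6=1, b7=0, b9=1, b10=1, b11=0, b12=1, b13=0, b14=0, b15=0.
p1 = XOR of data positions {3,5,7,9,11,13,15} = 1⊕0⊕0⊕1⊕0⊕0⊕0 = 0
p2 = XOR of data positions {3,6,7,10,11,14,15} = 1⊕1⊕0⊕1⊕0⊕0⊕0 = 1
p4 = XOR of data positions {5,6,7,12,13,14,15} = 0⊕1⊕0⊕1⊕0⊕0⊕0 = 0
p8 = XOR of data positions {9,10,11,12,13,14,15} = 1⊕1⊕0⊕1⊕0⊕0⊕0 = 1
Parity bits p1,p2,p4,p8 = 0101

0101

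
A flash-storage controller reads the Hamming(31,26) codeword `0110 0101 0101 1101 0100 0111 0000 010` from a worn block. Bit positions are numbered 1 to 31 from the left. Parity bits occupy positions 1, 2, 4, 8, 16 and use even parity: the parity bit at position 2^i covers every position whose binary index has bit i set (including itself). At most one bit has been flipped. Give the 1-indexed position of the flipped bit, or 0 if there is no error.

15

s1: b1⊕b3⊕b5⊕b7⊕b9⊕b11⊕b13⊕b15⊕b17⊕b19⊕b21⊕b23⊕b25⊕b27⊕b29⊕b31 = 0⊕1⊕0⊕0⊕0⊕0⊕1⊕0⊕0⊕0⊕0⊕1⊕0⊕0⊕0⊕0 = 1
s2: b2⊕b3⊕b6⊕b7⊕b10⊕b11⊕b14⊕b15⊕b18⊕b19⊕b22⊕b23⊕b26⊕b27⊕b30⊕b31 = 1⊕1⊕1⊕0⊕1⊕0⊕1⊕0⊕1⊕0⊕1⊕1⊕0⊕0⊕1⊕0 = 1
s4: b4⊕b5⊕b6⊕b7⊕b12⊕b13⊕b14⊕b15⊕b20⊕b21⊕b22⊕b23⊕b28⊕b29⊕b30⊕b31 = 0⊕0⊕1⊕0⊕1⊕1⊕1⊕0⊕0⊕0⊕1⊕1⊕0⊕0⊕1⊕0 = 1
s8: b8⊕b9⊕b10⊕b11⊕b12⊕b13⊕b14⊕b15⊕b24⊕b25⊕b26⊕b27⊕b28⊕b29⊕b30⊕b31 = 1⊕0⊕1⊕0⊕1⊕1⊕1⊕0⊕1⊕0⊕0⊕0⊕0⊕0⊕1⊕0 = 1
s16: b16⊕b17⊕b18⊕b19⊕b20⊕b21⊕b22⊕b23⊕b24⊕b25⊕b26⊕b27⊕b28⊕b29⊕b30⊕b31 = 1⊕0⊕1⊕0⊕0⊕0⊕1⊕1⊕1⊕0⊕0⊕0⊕0⊕0⊕1⊕0 = 0
Syndrome (s16...s1) = 01111 → position 15.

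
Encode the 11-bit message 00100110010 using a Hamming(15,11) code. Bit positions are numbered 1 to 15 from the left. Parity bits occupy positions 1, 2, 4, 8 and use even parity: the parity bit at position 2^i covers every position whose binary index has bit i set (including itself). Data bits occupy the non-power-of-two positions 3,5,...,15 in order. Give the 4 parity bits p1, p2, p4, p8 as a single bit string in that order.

1001

Place data bits at non-power-of-two positions: b3=0, b5=0, b6=1, b7=0, b9=0, b10=1, b11=1, b12=0, b13=0, b14=1, b15=0.
p1 = XOR of data positions {3,5,7,9,11,13,15} = 0⊕0⊕0⊕0⊕1⊕0⊕0 = 1
p2 = XOR of data positions {3,6,7,10,11,14,15} = 0⊕1⊕0⊕1⊕1⊕1⊕0 = 0
p4 = XOR of data positions {5,6,7,12,13,14,15} = 0⊕1⊕0⊕0⊕0⊕1⊕0 = 0
p8 = XOR of data positions {9,10,11,12,13,14,15} = 0⊕1⊕1⊕0⊕0⊕1⊕0 = 1
Parity bits p1,p2,p4,p8 = 1001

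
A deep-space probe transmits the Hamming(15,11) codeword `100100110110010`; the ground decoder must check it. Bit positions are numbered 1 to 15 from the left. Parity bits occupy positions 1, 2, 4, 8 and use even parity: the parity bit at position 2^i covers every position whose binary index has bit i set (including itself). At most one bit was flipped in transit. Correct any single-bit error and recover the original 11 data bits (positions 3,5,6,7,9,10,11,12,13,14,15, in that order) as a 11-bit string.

01010110010

s1: b1⊕b3⊕b5⊕b7⊕b9⊕b11⊕b13⊕b15 = 1⊕0⊕0⊕1⊕0⊕1⊕0⊕0 = 1
s2: b2⊕b3⊕b6⊕b7⊕b10⊕b11⊕b14⊕b15 = 0⊕0⊕0⊕1⊕1⊕1⊕1⊕0 = 0
s4: b4⊕b5⊕b6⊕b7⊕b12⊕b13⊕b14⊕b15 = 1⊕0⊕0⊕1⊕0⊕0⊕1⊕0 = 1
s8: b8⊕b9⊕b10⊕b11⊕b12⊕b13⊕b14⊕b15 = 1⊕0⊕1⊕1⊕0⊕0⊕1⊕0 = 0
Syndrome (s8...s1) = 0101 → position 5.
Flip bit 5: corrected codeword = 100110110110010
Data bits at positions 3,5,6,7,9,10,11,12,13,14,15: 01010110010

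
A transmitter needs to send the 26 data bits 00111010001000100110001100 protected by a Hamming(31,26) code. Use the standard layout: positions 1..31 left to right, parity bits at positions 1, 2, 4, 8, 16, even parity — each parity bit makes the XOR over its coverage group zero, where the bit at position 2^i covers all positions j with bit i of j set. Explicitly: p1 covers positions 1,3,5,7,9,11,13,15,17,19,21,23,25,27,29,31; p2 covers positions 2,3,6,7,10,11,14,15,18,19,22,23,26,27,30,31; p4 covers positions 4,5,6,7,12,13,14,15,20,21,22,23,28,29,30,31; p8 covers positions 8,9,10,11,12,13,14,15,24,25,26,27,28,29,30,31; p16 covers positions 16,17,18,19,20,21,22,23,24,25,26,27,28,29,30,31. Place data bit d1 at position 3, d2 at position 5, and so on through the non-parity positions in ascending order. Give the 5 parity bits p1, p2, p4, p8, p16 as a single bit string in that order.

01101

Place data bits at non-power-of-two positions: b3=0, b5=0, b6=1, b7=1, b9=1, b10=0, b11=1, b12=0, b13=0, b14=0, b15=1, b17=0, b18=0, b19=0, b20=1, b21=0, b22=0, b23=1, b24=1, b25=0, b26=0, b27=0, b28=1, b29=1, b30=0, b31=0.
p1 = XOR of data positions {3,5,7,9,11,13,15,17,19,21,23,25,27,29,31} = 0⊕0⊕1⊕1⊕1⊕0⊕1⊕0⊕0⊕0⊕1⊕0⊕0⊕1⊕0 = 0
p2 = XOR of data positions {3,6,7,10,11,14,15,18,19,22,23,26,27,30,31} = 0⊕1⊕1⊕0⊕1⊕0⊕1⊕0⊕0⊕0⊕1⊕0⊕0⊕0⊕0 = 1
p4 = XOR of data positions {5,6,7,12,13,14,15,20,21,22,23,28,29,30,31} = 0⊕1⊕1⊕0⊕0⊕0⊕1⊕1⊕0⊕0⊕1⊕1⊕1⊕0⊕0 = 1
p8 = XOR of data positions {9,10,11,12,13,14,15,24,25,26,27,28,29,30,31} = 1⊕0⊕1⊕0⊕0⊕0⊕1⊕1⊕0⊕0⊕0⊕1⊕1⊕0⊕0 = 0
p16 = XOR of data positions {17,18,19,20,21,22,23,24,25,26,27,28,29,30,31} = 0⊕0⊕0⊕1⊕0⊕0⊕1⊕1⊕0⊕0⊕0⊕1⊕1⊕0⊕0 = 1
Parity bits p1,p2,p4,p8,p16 = 01101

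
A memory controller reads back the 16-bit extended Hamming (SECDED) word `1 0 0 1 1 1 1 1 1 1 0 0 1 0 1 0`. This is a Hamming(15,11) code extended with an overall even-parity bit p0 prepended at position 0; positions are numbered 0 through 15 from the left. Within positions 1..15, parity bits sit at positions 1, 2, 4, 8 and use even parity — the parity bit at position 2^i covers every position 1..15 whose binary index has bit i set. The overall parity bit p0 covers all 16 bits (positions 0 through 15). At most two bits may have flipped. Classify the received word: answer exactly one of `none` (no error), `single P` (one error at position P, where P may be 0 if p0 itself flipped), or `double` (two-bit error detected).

s1: b1⊕b3⊕b5⊕b7⊕b9⊕b11⊕b13⊕b15 = 0⊕1⊕1⊕1⊕1⊕0⊕0⊕0 = 0
s2: b2⊕b3⊕b6⊕b7⊕b10⊕b11⊕b14⊕b15 = 0⊕1⊕1⊕1⊕0⊕0⊕1⊕0 = 0
s4: b4⊕b5⊕b6⊕b7⊕b12⊕b13⊕b14⊕b15 = 1⊕1⊕1⊕1⊕1⊕0⊕1⊕0 = 0
s8: b8⊕b9⊕b10⊕b11⊕b12⊕b13⊕b14⊕b15 = 1⊕1⊕0⊕0⊕1⊕0⊕1⊕0 = 0
Syndrome (s8...s1) = 0000 → position 0 (no error).
Overall parity (XOR of all 16 bits, including p0): 1⊕0⊕0⊕1⊕1⊕1⊕1⊕1⊕1⊕1⊕0⊕0⊕1⊕0⊕1⊕0 = 0
Overall=0, syndrome position=0 → no error.

none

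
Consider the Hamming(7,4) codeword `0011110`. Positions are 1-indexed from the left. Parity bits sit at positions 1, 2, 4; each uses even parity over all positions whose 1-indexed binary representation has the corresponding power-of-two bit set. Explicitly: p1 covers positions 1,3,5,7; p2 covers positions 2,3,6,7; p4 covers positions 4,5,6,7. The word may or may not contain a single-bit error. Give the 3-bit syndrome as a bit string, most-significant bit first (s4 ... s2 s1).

s1: b1⊕b3⊕b5⊕b7 = 0⊕1⊕1⊕0 = 0
s2: b2⊕b3⊕b6⊕b7 = 0⊕1⊕1⊕0 = 0
s4: b4⊕b5⊕b6⊕b7 = 1⊕1⊕1⊕0 = 1
Syndrome (s4...s1) = 100 → position 4.

100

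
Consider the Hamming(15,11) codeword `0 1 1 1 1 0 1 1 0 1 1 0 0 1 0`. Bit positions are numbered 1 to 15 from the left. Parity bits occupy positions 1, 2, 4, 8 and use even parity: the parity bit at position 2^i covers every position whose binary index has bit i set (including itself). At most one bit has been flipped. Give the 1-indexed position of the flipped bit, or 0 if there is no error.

s1: b1⊕b3⊕b5⊕b7⊕b9⊕b11⊕b13⊕b15 = 0⊕1⊕1⊕1⊕0⊕1⊕0⊕0 = 0
s2: b2⊕b3⊕b6⊕b7⊕b10⊕b11⊕b14⊕b15 = 1⊕1⊕0⊕1⊕1⊕1⊕1⊕0 = 0
s4: b4⊕b5⊕b6⊕b7⊕b12⊕b13⊕b14⊕b15 = 1⊕1⊕0⊕1⊕0⊕0⊕1⊕0 = 0
s8: b8⊕b9⊕b10⊕b11⊕b12⊕b13⊕b14⊕b15 = 1⊕0⊕1⊕1⊕0⊕0⊕1⊕0 = 0
Syndrome (s8...s1) = 0000 → position 0 (no error).

0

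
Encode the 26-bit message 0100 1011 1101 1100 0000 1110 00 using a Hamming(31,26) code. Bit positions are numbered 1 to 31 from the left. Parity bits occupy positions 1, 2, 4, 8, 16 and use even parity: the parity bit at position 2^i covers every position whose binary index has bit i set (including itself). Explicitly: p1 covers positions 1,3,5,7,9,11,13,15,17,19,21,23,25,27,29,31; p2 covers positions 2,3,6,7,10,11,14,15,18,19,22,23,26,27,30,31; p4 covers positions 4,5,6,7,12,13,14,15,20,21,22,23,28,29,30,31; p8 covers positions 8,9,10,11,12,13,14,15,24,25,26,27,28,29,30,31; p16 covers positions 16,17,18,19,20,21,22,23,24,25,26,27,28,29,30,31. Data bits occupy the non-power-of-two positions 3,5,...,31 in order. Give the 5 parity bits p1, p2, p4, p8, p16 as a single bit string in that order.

10100

Place data bits at non-power-of-two positions: b3=0, b5=1, b6=0, b7=0, b9=1, b10=0, b11=1, b12=1, b13=1, b14=1, b15=0, b17=1, b18=1, b19=1, b20=0, b21=0, b22=0, b23=0, b24=0, b25=0, b26=1, b27=1, b28=1, b29=0, b30=0, b31=0.
p1 = XOR of data positions {3,5,7,9,11,13,15,17,19,21,23,25,27,29,31} = 0⊕1⊕0⊕1⊕1⊕1⊕0⊕1⊕1⊕0⊕0⊕0⊕1⊕0⊕0 = 1
p2 = XOR of data positions {3,6,7,10,11,14,15,18,19,22,23,26,27,30,31} = 0⊕0⊕0⊕0⊕1⊕1⊕0⊕1⊕1⊕0⊕0⊕1⊕1⊕0⊕0 = 0
p4 = XOR of data positions {5,6,7,12,13,14,15,20,21,22,23,28,29,30,31} = 1⊕0⊕0⊕1⊕1⊕1⊕0⊕0⊕0⊕0⊕0⊕1⊕0⊕0⊕0 = 1
p8 = XOR of data positions {9,10,11,12,13,14,15,24,25,26,27,28,29,30,31} = 1⊕0⊕1⊕1⊕1⊕1⊕0⊕0⊕0⊕1⊕1⊕1⊕0⊕0⊕0 = 0
p16 = XOR of data positions {17,18,19,20,21,22,23,24,25,26,27,28,29,30,31} = 1⊕1⊕1⊕0⊕0⊕0⊕0⊕0⊕0⊕1⊕1⊕1⊕0⊕0⊕0 = 0
Parity bits p1,p2,p4,p8,p16 = 10100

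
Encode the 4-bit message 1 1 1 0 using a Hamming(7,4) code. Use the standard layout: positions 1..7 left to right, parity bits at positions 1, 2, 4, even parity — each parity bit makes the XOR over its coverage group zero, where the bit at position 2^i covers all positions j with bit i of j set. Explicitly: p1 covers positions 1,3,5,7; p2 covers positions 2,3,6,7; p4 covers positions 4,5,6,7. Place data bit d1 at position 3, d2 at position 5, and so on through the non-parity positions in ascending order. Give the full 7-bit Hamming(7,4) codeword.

Place data bits at non-power-of-two positions: b3=1, b5=1, b6=1, b7=0.
p1 = XOR of data positions {3,5,7} = 1⊕1⊕0 = 0
p2 = XOR of data positions {3,6,7} = 1⊕1⊕0 = 0
p4 = XOR of data positions {5,6,7} = 1⊕1⊕0 = 0
Codeword b1..b7 = 0010110

0010110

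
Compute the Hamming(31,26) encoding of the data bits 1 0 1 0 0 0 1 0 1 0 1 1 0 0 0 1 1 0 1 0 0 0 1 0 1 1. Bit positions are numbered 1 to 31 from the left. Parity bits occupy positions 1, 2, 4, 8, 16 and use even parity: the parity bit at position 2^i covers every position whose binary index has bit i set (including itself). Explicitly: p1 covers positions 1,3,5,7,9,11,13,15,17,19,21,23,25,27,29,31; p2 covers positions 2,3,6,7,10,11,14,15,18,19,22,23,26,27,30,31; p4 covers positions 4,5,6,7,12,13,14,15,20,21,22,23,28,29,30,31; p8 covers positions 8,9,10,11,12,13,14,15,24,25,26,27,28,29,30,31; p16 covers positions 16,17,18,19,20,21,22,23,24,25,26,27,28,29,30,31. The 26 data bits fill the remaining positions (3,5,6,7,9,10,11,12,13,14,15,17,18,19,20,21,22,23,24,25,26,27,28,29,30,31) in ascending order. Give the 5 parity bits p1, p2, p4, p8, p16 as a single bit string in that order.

Place data bits at non-power-of-two positions: b3=1, b5=0, b6=1, b7=0, b9=0, b10=0, b11=1, b12=0, b13=1, b14=0, b15=1, b17=1, b18=0, b19=0, b20=0, b21=1, b22=1, b23=0, b24=1, b25=0, b26=0, b27=0, b28=1, b29=0, b30=1, b31=1.
p1 = XOR of data positions {3,5,7,9,11,13,15,17,19,21,23,25,27,29,31} = 1⊕0⊕0⊕0⊕1⊕1⊕1⊕1⊕0⊕1⊕0⊕0⊕0⊕0⊕1 = 1
p2 = XOR of data positions {3,6,7,10,11,14,15,18,19,22,23,26,27,30,31} = 1⊕1⊕0⊕0⊕1⊕0⊕1⊕0⊕0⊕1⊕0⊕0⊕0⊕1⊕1 = 1
p4 = XOR of data positions {5,6,7,12,13,14,15,20,21,22,23,28,29,30,31} = 0⊕1⊕0⊕0⊕1⊕0⊕1⊕0⊕1⊕1⊕0⊕1⊕0⊕1⊕1 = 0
p8 = XOR of data positions {9,10,11,12,13,14,15,24,25,26,27,28,29,30,31} = 0⊕0⊕1⊕0⊕1⊕0⊕1⊕1⊕0⊕0⊕0⊕1⊕0⊕1⊕1 = 1
p16 = XOR of data positions {17,18,19,20,21,22,23,24,25,26,27,28,29,30,31} = 1⊕0⊕0⊕0⊕1⊕1⊕0⊕1⊕0⊕0⊕0⊕1⊕0⊕1⊕1 = 1
Parity bits p1,p2,p4,p8,p16 = 11011

11011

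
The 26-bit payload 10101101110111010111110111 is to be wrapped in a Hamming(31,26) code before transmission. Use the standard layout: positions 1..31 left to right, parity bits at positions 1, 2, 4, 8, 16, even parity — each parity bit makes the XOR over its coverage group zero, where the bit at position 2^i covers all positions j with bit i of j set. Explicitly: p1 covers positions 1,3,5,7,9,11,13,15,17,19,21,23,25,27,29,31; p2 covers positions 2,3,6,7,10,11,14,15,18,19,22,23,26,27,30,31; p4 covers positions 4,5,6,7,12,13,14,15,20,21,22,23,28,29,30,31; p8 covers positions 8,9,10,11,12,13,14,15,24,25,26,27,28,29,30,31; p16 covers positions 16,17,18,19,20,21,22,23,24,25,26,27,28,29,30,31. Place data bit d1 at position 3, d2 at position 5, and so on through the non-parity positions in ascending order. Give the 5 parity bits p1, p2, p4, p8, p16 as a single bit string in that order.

11100

Place data bits at non-power-of-two positions: b3=1, b5=0, b6=1, b7=0, b9=1, b10=1, b11=0, b12=1, b13=1, b14=1, b15=0, b17=1, b18=1, b19=1, b20=0, b21=1, b22=0, b23=1, b24=1, b25=1, b26=1, b27=1, b28=0, b29=1, b30=1, b31=1.
p1 = XOR of data positions {3,5,7,9,11,13,15,17,19,21,23,25,27,29,31} = 1⊕0⊕0⊕1⊕0⊕1⊕0⊕1⊕1⊕1⊕1⊕1⊕1⊕1⊕1 = 1
p2 = XOR of data positions {3,6,7,10,11,14,15,18,19,22,23,26,27,30,31} = 1⊕1⊕0⊕1⊕0⊕1⊕0⊕1⊕1⊕0⊕1⊕1⊕1⊕1⊕1 = 1
p4 = XOR of data positions {5,6,7,12,13,14,15,20,21,22,23,28,29,30,31} = 0⊕1⊕0⊕1⊕1⊕1⊕0⊕0⊕1⊕0⊕1⊕0⊕1⊕1⊕1 = 1
p8 = XOR of data positions {9,10,11,12,13,14,15,24,25,26,27,28,29,30,31} = 1⊕1⊕0⊕1⊕1⊕1⊕0⊕1⊕1⊕1⊕1⊕0⊕1⊕1⊕1 = 0
p16 = XOR of data positions {17,18,19,20,21,22,23,24,25,26,27,28,29,30,31} = 1⊕1⊕1⊕0⊕1⊕0⊕1⊕1⊕1⊕1⊕1⊕0⊕1⊕1⊕1 = 0
Parity bits p1,p2,p4,p8,p16 = 11100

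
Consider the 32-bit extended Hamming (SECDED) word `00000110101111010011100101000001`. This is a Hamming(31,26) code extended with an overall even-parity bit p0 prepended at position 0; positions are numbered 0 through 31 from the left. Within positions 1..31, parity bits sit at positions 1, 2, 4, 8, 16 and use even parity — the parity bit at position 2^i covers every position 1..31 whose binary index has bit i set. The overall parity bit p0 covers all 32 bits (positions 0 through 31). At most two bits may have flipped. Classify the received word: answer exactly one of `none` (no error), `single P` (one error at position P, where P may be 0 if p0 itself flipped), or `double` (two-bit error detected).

s1: b1⊕b3⊕b5⊕b7⊕b9⊕b11⊕b13⊕b15⊕b17⊕b19⊕b21⊕b23⊕b25⊕b27⊕b29⊕b31 = 0⊕0⊕1⊕0⊕0⊕1⊕1⊕1⊕0⊕1⊕0⊕1⊕1⊕0⊕0⊕1 = 0
s2: b2⊕b3⊕b6⊕b7⊕b10⊕b11⊕b14⊕b15⊕b18⊕b19⊕b22⊕b23⊕b26⊕b27⊕b30⊕b31 = 0⊕0⊕1⊕0⊕1⊕1⊕0⊕1⊕1⊕1⊕0⊕1⊕0⊕0⊕0⊕1 = 0
s4: b4⊕b5⊕b6⊕b7⊕b12⊕b13⊕b14⊕b15⊕b20⊕b21⊕b22⊕b23⊕b28⊕b29⊕b30⊕b31 = 0⊕1⊕1⊕0⊕1⊕1⊕0⊕1⊕1⊕0⊕0⊕1⊕0⊕0⊕0⊕1 = 0
s8: b8⊕b9⊕b10⊕b11⊕b12⊕b13⊕b14⊕b15⊕b24⊕b25⊕b26⊕b27⊕b28⊕b29⊕b30⊕b31 = 1⊕0⊕1⊕1⊕1⊕1⊕0⊕1⊕0⊕1⊕0⊕0⊕0⊕0⊕0⊕1 = 0
s16: b16⊕b17⊕b18⊕b19⊕b20⊕b21⊕b22⊕b23⊕b24⊕b25⊕b26⊕b27⊕b28⊕b29⊕b30⊕b31 = 0⊕0⊕1⊕1⊕1⊕0⊕0⊕1⊕0⊕1⊕0⊕0⊕0⊕0⊕0⊕1 = 0
Syndrome (s16...s1) = 00000 → position 0 (no error).
Overall parity (XOR of all 32 bits, including p0): 0⊕0⊕0⊕0⊕0⊕1⊕1⊕0⊕1⊕0⊕1⊕1⊕1⊕1⊕0⊕1⊕0⊕0⊕1⊕1⊕1⊕0⊕0⊕1⊕0⊕1⊕0⊕0⊕0⊕0⊕0⊕1 = 0
Overall=0, syndrome position=0 → no error.

none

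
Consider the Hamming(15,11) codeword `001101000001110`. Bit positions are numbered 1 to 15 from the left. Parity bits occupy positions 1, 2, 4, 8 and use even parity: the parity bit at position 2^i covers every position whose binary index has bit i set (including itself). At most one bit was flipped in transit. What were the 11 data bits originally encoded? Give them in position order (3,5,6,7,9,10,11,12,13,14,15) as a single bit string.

s1: b1⊕b3⊕b5⊕b7⊕b9⊕b11⊕b13⊕b15 = 0⊕1⊕0⊕0⊕0⊕0⊕1⊕0 = 0
s2: b2⊕b3⊕b6⊕b7⊕b10⊕b11⊕b14⊕b15 = 0⊕1⊕1⊕0⊕0⊕0⊕1⊕0 = 1
s4: b4⊕b5⊕b6⊕b7⊕b12⊕b13⊕b14⊕b15 = 1⊕0⊕1⊕0⊕1⊕1⊕1⊕0 = 1
s8: b8⊕b9⊕b10⊕b11⊕b12⊕b13⊕b14⊕b15 = 0⊕0⊕0⊕0⊕1⊕1⊕1⊕0 = 1
Syndrome (s8...s1) = 1110 → position 14.
Flip bit 14: corrected codeword = 001101000001100
Data bits at positions 3,5,6,7,9,10,11,12,13,14,15: 10100001100

10100001100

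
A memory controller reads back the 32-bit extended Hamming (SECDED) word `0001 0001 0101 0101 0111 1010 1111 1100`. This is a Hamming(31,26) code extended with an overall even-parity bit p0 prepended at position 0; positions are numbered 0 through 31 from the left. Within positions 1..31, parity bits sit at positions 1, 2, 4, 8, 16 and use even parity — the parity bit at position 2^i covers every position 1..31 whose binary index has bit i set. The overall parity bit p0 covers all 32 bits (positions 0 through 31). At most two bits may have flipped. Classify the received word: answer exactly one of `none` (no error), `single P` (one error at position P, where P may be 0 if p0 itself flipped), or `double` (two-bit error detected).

single 23

s1: b1⊕b3⊕b5⊕b7⊕b9⊕b11⊕b13⊕b15⊕b17⊕b19⊕b21⊕b23⊕b25⊕b27⊕b29⊕b31 = 0⊕1⊕0⊕1⊕1⊕1⊕1⊕1⊕1⊕1⊕0⊕0⊕1⊕1⊕1⊕0 = 1
s2: b2⊕b3⊕b6⊕b7⊕b10⊕b11⊕b14⊕b15⊕b18⊕b19⊕b22⊕b23⊕b26⊕b27⊕b30⊕b31 = 0⊕1⊕0⊕1⊕0⊕1⊕0⊕1⊕1⊕1⊕1⊕0⊕1⊕1⊕0⊕0 = 1
s4: b4⊕b5⊕b6⊕b7⊕b12⊕b13⊕b14⊕b15⊕b20⊕b21⊕b22⊕b23⊕b28⊕b29⊕b30⊕b31 = 0⊕0⊕0⊕1⊕0⊕1⊕0⊕1⊕1⊕0⊕1⊕0⊕1⊕1⊕0⊕0 = 1
s8: b8⊕b9⊕b10⊕b11⊕b12⊕b13⊕b14⊕b15⊕b24⊕b25⊕b26⊕b27⊕b28⊕b29⊕b30⊕b31 = 0⊕1⊕0⊕1⊕0⊕1⊕0⊕1⊕1⊕1⊕1⊕1⊕1⊕1⊕0⊕0 = 0
s16: b16⊕b17⊕b18⊕b19⊕b20⊕b21⊕b22⊕b23⊕b24⊕b25⊕b26⊕b27⊕b28⊕b29⊕b30⊕b31 = 0⊕1⊕1⊕1⊕1⊕0⊕1⊕0⊕1⊕1⊕1⊕1⊕1⊕1⊕0⊕0 = 1
Syndrome (s16...s1) = 10111 → position 23.
Overall parity (XOR of all 32 bits, including p0): 0⊕0⊕0⊕1⊕0⊕0⊕0⊕1⊕0⊕1⊕0⊕1⊕0⊕1⊕0⊕1⊕0⊕1⊕1⊕1⊕1⊕0⊕1⊕0⊕1⊕1⊕1⊕1⊕1⊕1⊕0⊕0 = 1
Overall=1, syndrome position=23 → single-bit error at position 23.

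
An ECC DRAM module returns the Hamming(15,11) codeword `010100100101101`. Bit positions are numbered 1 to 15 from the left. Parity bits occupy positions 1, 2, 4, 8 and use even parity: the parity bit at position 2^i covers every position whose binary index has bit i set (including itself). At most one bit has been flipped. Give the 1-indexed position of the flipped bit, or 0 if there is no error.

5

s1: b1⊕b3⊕b5⊕b7⊕b9⊕b11⊕b13⊕b15 = 0⊕0⊕0⊕1⊕0⊕0⊕1⊕1 = 1
s2: b2⊕b3⊕b6⊕b7⊕b10⊕b11⊕b14⊕b15 = 1⊕0⊕0⊕1⊕1⊕0⊕0⊕1 = 0
s4: b4⊕b5⊕b6⊕b7⊕b12⊕b13⊕b14⊕b15 = 1⊕0⊕0⊕1⊕1⊕1⊕0⊕1 = 1
s8: b8⊕b9⊕b10⊕b11⊕b12⊕b13⊕b14⊕b15 = 0⊕0⊕1⊕0⊕1⊕1⊕0⊕1 = 0
Syndrome (s8...s1) = 0101 → position 5.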